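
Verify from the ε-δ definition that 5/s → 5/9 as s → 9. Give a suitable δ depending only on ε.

Let ε > 0. We seek δ > 0 such that 0 < |s − 9| < δ implies |5/s − (5/9)| < ε.
|5/s − (5/9)| = 5·|9 − s|/(9·|s|) = 5|s − 9|/(9|s|).
Restrict δ ≤ 9/2. Then |s − 9| < 9/2 gives |s| > 9/2, so 9|s| > 81/2.
Then |5/s − (5/9)| < 5|s − 9|/(81/2), which is < ε when |s − 9| < (81/10)ε.
Take δ = min(9/2, (81/10)ε). Then 0 < |s − 9| < δ gives both |s − 9| < 9/2 and |s − 9| < (81/10)ε, so |5/s − (5/9)| < ε.

δ = min(9/2, (81/10)ε)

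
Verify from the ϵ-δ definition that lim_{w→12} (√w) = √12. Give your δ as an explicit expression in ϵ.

Fix ϵ > 0. We want δ > 0 such that 0 < |w − 12| < δ implies |√w − √12| < ϵ.
Rationalise: √w − √12 = (w − 12)/(√w + √12), so |√w − √12| = |w − 12|/(√w + √12).
Restrict δ ≤ 12 so that |w − 12| < 12 forces w > 0, and then √w + √12 > √12.
Hence |√w − √12| < |w − 12|/√12, which is < ϵ once |w − 12| < √12·ϵ.
Take δ = min(12, √12·ϵ). If 0 < |w − 12| < δ then w > 0 and |√w − √12| < |w − 12|/√12 < ϵ.

δ = min(12, √12·ϵ)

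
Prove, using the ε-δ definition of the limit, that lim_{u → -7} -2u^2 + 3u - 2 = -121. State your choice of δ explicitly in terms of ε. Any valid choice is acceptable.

Let ε > 0 be given. We want δ > 0 such that 0 < |u + 7| < δ implies |(-2u^2 + 3u - 2) + 121| < ε.
(-2u^2 + 3u - 2) + 121 = -2u^2 + 3u + 119 = (u + 7)(-2u + 17).
So |(-2u^2 + 3u - 2) + 121| = |u + 7|·|-2u + 17|.
Assume first that |u + 7| < 1, so |u| < 8. Then |-2u + 17| ≤ 2·8 + 17 = 33.
Hence |(-2u^2 + 3u - 2) + 121| ≤ 33|u + 7| < ε provided |u + 7| < ε/33.
Take δ = min(1, ε/33). Then 0 < |u + 7| < δ gives both |u + 7| < 1 and |u + 7| < ε/33, so |(-2u^2 + 3u - 2) + 121| < ε.

δ = min(1, ε/33)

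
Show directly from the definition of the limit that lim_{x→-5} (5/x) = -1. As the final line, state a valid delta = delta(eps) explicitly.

Suppose eps > 0. We seek delta > 0 such that 0 < |x + 5| < delta implies |5/x + 1| < eps.
|5/x + 1| = 5·|-5 − x|/(5·|x|) = 5|x + 5|/(5|x|).
Restrict delta ≤ 5/2. Then |x + 5| < 5/2 gives |x| > 5/2, so 5|x| > 25/2.
Then |5/x + 1| < 5|x + 5|/(25/2), which is < eps when |x + 5| < (5/2)eps.
Take delta = min(5/2, (5/2)eps). Then 0 < |x + 5| < delta gives both |x + 5| < 5/2 and |x + 5| < (5/2)eps, so |5/x + 1| < eps.

delta = min(5/2, (5/2)eps)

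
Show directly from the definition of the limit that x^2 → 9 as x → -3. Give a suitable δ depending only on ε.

Fix ε > 0. We seek δ > 0 with 0 < |x + 3| < δ ⇒ |x^2 − 9| < ε.
Factor: x^2 − 9 = (x + 3)(x - 3), so |x^2 − 9| = |x + 3|·|x - 3|.
Restrict δ ≤ 1. Then |x + 3| < 1 gives |x| < 4, so by the triangle inequality |x - 3| ≤ 4 + 3 = 7.
Hence |x^2 − 9| ≤ 7|x + 3|, which is < ε once |x + 3| < ε/7.
Take δ = min(1, ε/7). If 0 < |x + 3| < δ then both bounds hold and |x^2 − 9| ≤ 7|x + 3| < 7·(ε/7) = ε.

δ = min(1, ε/7)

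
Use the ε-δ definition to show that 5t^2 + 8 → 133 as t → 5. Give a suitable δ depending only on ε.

Fix ε > 0. We want δ > 0 such that 0 < |t − 5| < δ implies |(5t^2 + 8) − 133| < ε.
(5t^2 + 8) − 133 = 5t^2 - 125 = (t − 5)(5t + 25).
So |(5t^2 + 8) − 133| = |t − 5|·|5t + 25|.
Assume first that |t − 5| < 1, so |t| < 6. Then |5t + 25| ≤ 5·6 + 25 = 55.
Hence |(5t^2 + 8) − 133| ≤ 55|t − 5| < ε provided |t − 5| < ε/55.
Take δ = min(1, ε/55). Then 0 < |t − 5| < δ gives both |t − 5| < 1 and |t − 5| < ε/55, so |(5t^2 + 8) − 133| < ε.

δ = min(1, ε/55)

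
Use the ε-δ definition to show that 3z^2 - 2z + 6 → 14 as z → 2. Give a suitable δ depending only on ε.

δ = min(1, ε/13)

Let ε > 0. We want δ > 0 such that 0 < |z − 2| < δ implies |(3z^2 - 2z + 6) − 14| < ε.
(3z^2 - 2z + 6) − 14 = 3z^2 - 2z - 8 = (z − 2)(3z + 4).
So |(3z^2 - 2z + 6) − 14| = |z − 2|·|3z + 4|.
Require δ ≤ 1. Then |z − 2| < 1 gives |z| < 3, and by the triangle inequality |3z + 4| ≤ 3·3 + 4 = 13.
Hence |(3z^2 - 2z + 6) − 14| ≤ 13|z − 2| < ε provided |z − 2| < ε/13.
Take δ = min(1, ε/13). Then 0 < |z − 2| < δ gives both |z − 2| < 1 and |z − 2| < ε/13, so |(3z^2 - 2z + 6) − 14| < ε.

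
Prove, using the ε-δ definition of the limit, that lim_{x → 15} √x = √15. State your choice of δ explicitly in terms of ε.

δ = min(15, √15·ε)

Suppose ε > 0. We want δ > 0 such that 0 < |x − 15| < δ implies |√x − √15| < ε.
Multiplying by the conjugate, |√x − √15| = |x − 15|/(√x + √15).
Restrict δ ≤ 15 so that |x − 15| < 15 forces x > 0, and then √x + √15 > √15.
Hence |√x − √15| < |x − 15|/√15, which is < ε once |x − 15| < √15·ε.
Take δ = min(15, √15·ε). If 0 < |x − 15| < δ then x > 0 and |√x − √15| < |x − 15|/√15 < ε.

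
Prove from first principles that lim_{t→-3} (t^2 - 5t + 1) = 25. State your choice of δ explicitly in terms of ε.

Let ε > 0. We want δ > 0 such that 0 < |t + 3| < δ implies |(t^2 - 5t + 1) − 25| < ε.
(t^2 - 5t + 1) − 25 = t^2 - 5t - 24 = (t + 3)(t - 8).
So |(t^2 - 5t + 1) − 25| = |t + 3|·|t - 8|.
Assume first that |t + 3| < 1, so |t| < 4. Then |t - 8| ≤ 4 + 8 = 12.
Hence |(t^2 - 5t + 1) − 25| ≤ 12|t + 3| < ε provided |t + 3| < ε/12.
Take δ = min(1, ε/12). Then 0 < |t + 3| < δ gives both |t + 3| < 1 and |t + 3| < ε/12, so |(t^2 - 5t + 1) − 25| < ε.

δ = min(1, ε/12)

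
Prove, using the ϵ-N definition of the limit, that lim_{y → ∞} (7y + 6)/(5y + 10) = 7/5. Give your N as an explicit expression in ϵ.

N = (8/5)/ϵ

Fix ϵ > 0. We seek N > 0 such that y > N implies |(7y + 6)/(5y + 10) − (7/5)| < ϵ.
(7y + 6)/(5y + 10) − (7/5) = (5(7y + 6) − 7(5y + 10)) / (5(5y + 10)) = -40/(5(5y + 10)).
For y > 0 we have 5y + 10 > 5y, so |(7y + 6)/(5y + 10) − (7/5)| = 40/(5(5y + 10)) < 40/(5·5y) = (8/5)/y.
Thus |(7y + 6)/(5y + 10) − (7/5)| < ϵ whenever y > (8/5)/ϵ.
Take N = (8/5)/ϵ. If y > N then |(7y + 6)/(5y + 10) − (7/5)| < (8/5)/y < ϵ.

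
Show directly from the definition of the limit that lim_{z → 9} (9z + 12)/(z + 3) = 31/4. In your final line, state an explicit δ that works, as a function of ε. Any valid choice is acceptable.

δ = min(6, (24/5)ε)

Suppose ε > 0. We want δ > 0 with 0 < |z − 9| < δ ⇒ |(9z + 12)/(z + 3) − (31/4)| < ε.
Combining over a common denominator, (9z + 12)/(z + 3) − (31/4) = [(9z + 12)·12 − 93·(z + 3)] / [12·(z + 3)] = 15(z − 9) / (12(z + 3)).
So |(9z + 12)/(z + 3) − (31/4)| = 15|z − 9| / (12·|z + 3|).
Restrict δ ≤ 6. Then |z − 9| < 6 gives |z + 3| = |(z − 9) + 12| ≥ 12 − 6 = 6.
Hence |(9z + 12)/(z + 3) − (31/4)| < 15|z − 9|/(12·6) = (5/24)|z − 9|, which is < ε once |z − 9| < (24/5)ε.
Take δ = min(6, (24/5)ε). Then 0 < |z − 9| < δ forces both bounds, so |(9z + 12)/(z + 3) − (31/4)| < ε.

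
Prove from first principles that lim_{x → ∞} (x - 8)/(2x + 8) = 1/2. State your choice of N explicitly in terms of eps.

N = 6/eps

Let eps > 0 be given. We seek N > 0 such that x > N implies |(x - 8)/(2x + 8) − (1/2)| < eps.
(x - 8)/(2x + 8) − (1/2) = (2(x - 8) − (2x + 8)) / (2(2x + 8)) = -24/(2(2x + 8)).
For x > 0 we have 2x + 8 > 2x, so |(x - 8)/(2x + 8) − (1/2)| = 24/(2(2x + 8)) < 24/(2·2x) = 6/x.
Thus |(x - 8)/(2x + 8) − (1/2)| < eps whenever x > 6/eps.
Take N = 6/eps. If x > N then |(x - 8)/(2x + 8) − (1/2)| < 6/x < eps.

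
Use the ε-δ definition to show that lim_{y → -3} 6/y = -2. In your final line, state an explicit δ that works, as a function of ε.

Let ε > 0 be given. We seek δ > 0 such that 0 < |y + 3| < δ implies |6/y + 2| < ε.
|6/y + 2| = 6·|-3 − y|/(3·|y|) = 6|y + 3|/(3|y|).
Require δ ≤ 3/2 so that |y| > 3 − 3/2 = 3/2, hence 3|y| > 9/2.
Then |6/y + 2| < 6|y + 3|/(9/2), which is < ε when |y + 3| < (3/4)ε.
Take δ = min(3/2, (3/4)ε). Then 0 < |y + 3| < δ gives both |y + 3| < 3/2 and |y + 3| < (3/4)ε, so |6/y + 2| < ε.

δ = min(3/2, (3/4)ε)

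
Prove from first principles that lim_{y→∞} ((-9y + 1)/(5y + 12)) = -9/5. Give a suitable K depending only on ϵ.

Let ϵ > 0 be given. We seek K > 0 such that y > K implies |(-9y + 1)/(5y + 12) + 9/5| < ϵ.
(-9y + 1)/(5y + 12) + 9/5 = (5(-9y + 1) − (-9)(5y + 12)) / (5(5y + 12)) = 113/(5(5y + 12)).
For y > 0 we have 5y + 12 > 5y, so |(-9y + 1)/(5y + 12) + 9/5| = 113/(5(5y + 12)) < 113/(5·5y) = (113/25)/y.
Thus |(-9y + 1)/(5y + 12) + 9/5| < ϵ whenever y > (113/25)/ϵ.
Take K = (113/25)/ϵ. If y > K then |(-9y + 1)/(5y + 12) + 9/5| < (113/25)/y < ϵ.

K = (113/25)/ϵ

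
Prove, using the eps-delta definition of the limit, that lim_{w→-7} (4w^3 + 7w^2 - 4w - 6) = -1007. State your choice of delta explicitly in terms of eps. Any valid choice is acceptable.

Suppose eps > 0. We want delta > 0 such that 0 < |w + 7| < delta implies |(4w^3 + 7w^2 - 4w - 6) + 1007| < eps.
(4w^3 + 7w^2 - 4w - 6) + 1007 = 4w^3 + 7w^2 - 4w + 1001 = (w + 7)(4w^2 - 21w + 143).
So |(4w^3 + 7w^2 - 4w - 6) + 1007| = |w + 7|·|4w^2 - 21w + 143|.
Require delta ≤ 2. Then |w + 7| < 2 gives |w| < 9, and by the triangle inequality |4w^2 - 21w + 143| ≤ 4·9^2 + 21·9 + 143 = 656.
Hence |(4w^3 + 7w^2 - 4w - 6) + 1007| ≤ 656|w + 7| < eps provided |w + 7| < eps/656.
Take delta = min(2, eps/656). Then 0 < |w + 7| < delta gives both |w + 7| < 2 and |w + 7| < eps/656, so |(4w^3 + 7w^2 - 4w - 6) + 1007| < eps.

delta = min(2, eps/656)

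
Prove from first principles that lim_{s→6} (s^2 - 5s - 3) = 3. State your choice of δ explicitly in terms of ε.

δ = min(2, ε/9)

Let ε > 0. We want δ > 0 such that 0 < |s − 6| < δ implies |(s^2 - 5s - 3) − 3| < ε.
(s^2 - 5s - 3) − 3 = s^2 - 5s - 6 = (s − 6)(s + 1).
So |(s^2 - 5s - 3) − 3| = |s − 6|·|s + 1|.
Require δ ≤ 2. Then |s − 6| < 2 gives |s| < 8, and by the triangle inequality |s + 1| ≤ 8 + 1 = 9.
Hence |(s^2 - 5s - 3) − 3| ≤ 9|s − 6| < ε provided |s − 6| < ε/9.
Choosing δ = min(2, ε/9) ensures both conditions, hence |(s^2 - 5s - 3) − 3| < ε.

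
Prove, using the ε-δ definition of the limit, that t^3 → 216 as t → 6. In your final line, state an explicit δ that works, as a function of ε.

δ = min(1, ε/127)

Let ε > 0 be given. We seek δ > 0 with 0 < |t − 6| < δ ⇒ |t^3 − 216| < ε.
Factor: t^3 − 216 = (t − 6)(t^2 + 6t + 36), so |t^3 − 216| = |t − 6|·|t^2 + 6t + 36|.
Restrict δ ≤ 1. Then |t − 6| < 1 gives |t| < 7, so by the triangle inequality |t^2 + 6t + 36| ≤ 7^2 + 6·7 + 36 = 127.
Hence |t^3 − 216| ≤ 127|t − 6|, which is < ε once |t − 6| < ε/127.
Take δ = min(1, ε/127). If 0 < |t − 6| < δ then both bounds hold and |t^3 − 216| ≤ 127|t − 6| < 127·(ε/127) = ε.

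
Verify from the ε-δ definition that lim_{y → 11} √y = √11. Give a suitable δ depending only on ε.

δ = min(11, √11·ε)

Let ε > 0 be given. We want δ > 0 such that 0 < |y − 11| < δ implies |√y − √11| < ε.
Rationalise: √y − √11 = (y − 11)/(√y + √11), so |√y − √11| = |y − 11|/(√y + √11).
Restrict δ ≤ 11 so that |y − 11| < 11 forces y > 0, and then √y + √11 > √11.
Hence |√y − √11| < |y − 11|/√11, which is < ε once |y − 11| < √11·ε.
Take δ = min(11, √11·ε). If 0 < |y − 11| < δ then y > 0 and |√y − √11| < |y − 11|/√11 < ε.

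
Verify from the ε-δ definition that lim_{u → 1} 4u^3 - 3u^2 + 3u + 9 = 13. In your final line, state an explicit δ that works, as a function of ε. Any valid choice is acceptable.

δ = min(2, ε/43)

Let ε > 0. We want δ > 0 such that 0 < |u − 1| < δ implies |(4u^3 - 3u^2 + 3u + 9) − 13| < ε.
(4u^3 - 3u^2 + 3u + 9) − 13 = 4u^3 - 3u^2 + 3u - 4 = (u − 1)(4u^2 + u + 4).
So |(4u^3 - 3u^2 + 3u + 9) − 13| = |u − 1|·|4u^2 + u + 4|.
Assume first that |u − 1| < 2, so |u| < 3. Then |4u^2 + u + 4| ≤ 4·3^2 + 3 + 4 = 43.
Hence |(4u^3 - 3u^2 + 3u + 9) − 13| ≤ 43|u − 1| < ε provided |u − 1| < ε/43.
Choosing δ = min(2, ε/43) ensures both conditions, hence |(4u^3 - 3u^2 + 3u + 9) − 13| < ε.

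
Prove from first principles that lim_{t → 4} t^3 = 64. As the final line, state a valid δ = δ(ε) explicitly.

Suppose ε > 0. We seek δ > 0 with 0 < |t − 4| < δ ⇒ |t^3 − 64| < ε.
Factor: t^3 − 64 = (t − 4)(t^2 + 4t + 16), so |t^3 − 64| = |t − 4|·|t^2 + 4t + 16|.
Restrict δ ≤ 2. Then |t − 4| < 2 gives |t| < 6, so by the triangle inequality |t^2 + 4t + 16| ≤ 6^2 + 4·6 + 16 = 76.
Hence |t^3 − 64| ≤ 76|t − 4|, which is < ε once |t − 4| < ε/76.
Take δ = min(2, ε/76). If 0 < |t − 4| < δ then both bounds hold and |t^3 − 64| ≤ 76|t − 4| < 76·(ε/76) = ε.

δ = min(2, ε/76)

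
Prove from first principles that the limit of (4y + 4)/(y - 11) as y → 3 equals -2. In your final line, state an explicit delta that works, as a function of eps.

Let eps > 0. We want delta > 0 with 0 < |y − 3| < delta ⇒ |(4y + 4)/(y - 11) + 2| < eps.
Combining over a common denominator, (4y + 4)/(y - 11) + 2 = [(4y + 4)·(-8) − 16·(y - 11)] / [(-8)·(y - 11)] = -48(y − 3) / ((-8)(y - 11)).
So |(4y + 4)/(y - 11) + 2| = 48|y − 3| / (8·|y − 11|).
Require delta ≤ 4, so |y − 11| ≥ |-8| − |y − 3| > 8 − 4 = 4.
Hence |(4y + 4)/(y - 11) + 2| < 48|y − 3|/(8·4) = (3/2)|y − 3|, which is < eps once |y − 3| < (2/3)eps.
Take delta = min(4, (2/3)eps). Then 0 < |y − 3| < delta forces both bounds, so |(4y + 4)/(y - 11) + 2| < eps.

delta = min(4, (2/3)eps)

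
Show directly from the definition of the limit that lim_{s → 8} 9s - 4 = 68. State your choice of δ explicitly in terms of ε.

δ = ε/9

Let ε > 0. We need δ > 0 so that 0 < |s − 8| < δ implies |(9s - 4) − 68| < ε.
Since (9s - 4) − 68 = 9(s − 8), we have |(9s - 4) − 68| = 9|s − 8|.
So 9|s − 8| < ε exactly when |s − 8| < ε/9.
Choosing δ = ε/9 gives |(9s - 4) − 68| = 9|s − 8| < ε whenever |s − 8| < δ.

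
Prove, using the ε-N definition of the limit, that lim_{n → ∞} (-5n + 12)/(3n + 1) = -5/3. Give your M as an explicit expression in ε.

Fix ε > 0. For n ≥ 1, |(-5n + 12)/(3n + 1) + 5/3| = |41|/(3(3n + 1)) = 41/(3(3n + 1)).
Since 3n + 1 ≥ 3n for n ≥ 1, this is ≤ 41/(3·3n) = (41/9)/n.
So |(-5n + 12)/(3n + 1) + 5/3| < ε whenever n > (41/9)/ε.
Take M = (41/9)/ε. If n > M then |(-5n + 12)/(3n + 1) + 5/3| ≤ (41/9)/n < ε.

M = (41/9)/ε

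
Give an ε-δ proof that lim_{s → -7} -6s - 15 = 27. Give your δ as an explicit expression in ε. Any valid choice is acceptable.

Suppose ε > 0. We need δ > 0 so that 0 < |s + 7| < δ implies |(-6s - 15) − 27| < ε.
Since (-6s - 15) − 27 = -6(s + 7), we have |(-6s - 15) − 27| = 6|s + 7|.
Thus it suffices that |s + 7| < ε/6.
Choosing δ = ε/6 gives |(-6s - 15) − 27| = 6|s + 7| < ε whenever |s + 7| < δ.

δ = ε/6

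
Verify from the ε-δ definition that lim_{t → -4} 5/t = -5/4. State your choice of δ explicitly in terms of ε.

δ = min(2, (8/5)ε)

Let ε > 0. We seek δ > 0 such that 0 < |t + 4| < δ implies |5/t + 5/4| < ε.
|5/t + 5/4| = 5·|-4 − t|/(4·|t|) = 5|t + 4|/(4|t|).
Require δ ≤ 2 so that |t| > 4 − 2 = 2, hence 4|t| > 8.
Then |5/t + 5/4| < 5|t + 4|/8, which is < ε when |t + 4| < (8/5)ε.
Take δ = min(2, (8/5)ε). Then 0 < |t + 4| < δ gives both |t + 4| < 2 and |t + 4| < (8/5)ε, so |5/t + 5/4| < ε.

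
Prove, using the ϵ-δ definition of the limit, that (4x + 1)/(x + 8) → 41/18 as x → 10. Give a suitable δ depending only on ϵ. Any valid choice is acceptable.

Let ϵ > 0. We want δ > 0 with 0 < |x − 10| < δ ⇒ |(4x + 1)/(x + 8) − (41/18)| < ϵ.
Combining over a common denominator, (4x + 1)/(x + 8) − (41/18) = [(4x + 1)·18 − 41·(x + 8)] / [18·(x + 8)] = 31(x − 10) / (18(x + 8)).
So |(4x + 1)/(x + 8) − (41/18)| = 31|x − 10| / (18·|x + 8|).
Restrict δ ≤ 9. Then |x − 10| < 9 gives |x + 8| = |(x − 10) + 18| ≥ 18 − 9 = 9.
Hence |(4x + 1)/(x + 8) − (41/18)| < 31|x − 10|/(18·9) = (31/162)|x − 10|, which is < ϵ once |x − 10| < (162/31)ϵ.
Take δ = min(9, (162/31)ϵ). Then 0 < |x − 10| < δ forces both bounds, so |(4x + 1)/(x + 8) − (41/18)| < ϵ.

δ = min(9, (162/31)ϵ)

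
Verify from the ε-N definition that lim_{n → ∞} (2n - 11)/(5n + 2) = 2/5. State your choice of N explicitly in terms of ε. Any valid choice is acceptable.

Let ε > 0. For n ≥ 1, |(2n - 11)/(5n + 2) − (2/5)| = |-59|/(5(5n + 2)) = 59/(5(5n + 2)).
Since 5n + 2 ≥ 5n for n ≥ 1, this is ≤ 59/(5·5n) = (59/25)/n.
So |(2n - 11)/(5n + 2) − (2/5)| < ε whenever n > (59/25)/ε.
Take N = (59/25)/ε. If n > N then |(2n - 11)/(5n + 2) − (2/5)| ≤ (59/25)/n < ε.

N = (59/25)/ε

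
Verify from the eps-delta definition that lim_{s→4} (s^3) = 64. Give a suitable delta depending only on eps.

Suppose eps > 0. We seek delta > 0 with 0 < |s − 4| < delta ⇒ |s^3 − 64| < eps.
Factor: s^3 − 64 = (s − 4)(s^2 + 4s + 16), so |s^3 − 64| = |s − 4|·|s^2 + 4s + 16|.
Restrict delta ≤ 1. Then |s − 4| < 1 gives |s| < 5, so by the triangle inequality |s^2 + 4s + 16| ≤ 5^2 + 4·5 + 16 = 61.
Hence |s^3 − 64| ≤ 61|s − 4|, which is < eps once |s − 4| < eps/61.
Take delta = min(1, eps/61). If 0 < |s − 4| < delta then both bounds hold and |s^3 − 64| ≤ 61|s − 4| < 61·(eps/61) = eps.

delta = min(1, eps/61)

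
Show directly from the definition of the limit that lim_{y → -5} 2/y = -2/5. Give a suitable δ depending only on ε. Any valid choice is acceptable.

Let ε > 0. We seek δ > 0 such that 0 < |y + 5| < δ implies |2/y + 2/5| < ε.
|2/y + 2/5| = 2·|-5 − y|/(5·|y|) = 2|y + 5|/(5|y|).
Require δ ≤ 5/2 so that |y| > 5 − 5/2 = 5/2, hence 5|y| > 25/2.
Then |2/y + 2/5| < 2|y + 5|/(25/2), which is < ε when |y + 5| < (25/4)ε.
Take δ = min(5/2, (25/4)ε). Then 0 < |y + 5| < δ gives both |y + 5| < 5/2 and |y + 5| < (25/4)ε, so |2/y + 2/5| < ε.

δ = min(5/2, (25/4)ε)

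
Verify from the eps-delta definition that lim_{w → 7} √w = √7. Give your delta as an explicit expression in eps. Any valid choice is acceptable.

Let eps > 0. We want delta > 0 such that 0 < |w − 7| < delta implies |√w − √7| < eps.
Multiplying by the conjugate, |√w − √7| = |w − 7|/(√w + √7).
Restrict delta ≤ 7 so that |w − 7| < 7 forces w > 0, and then √w + √7 > √7.
Hence |√w − √7| < |w − 7|/√7, which is < eps once |w − 7| < √7·eps.
Take delta = min(7, √7·eps). If 0 < |w − 7| < delta then w > 0 and |√w − √7| < |w − 7|/√7 < eps.

delta = min(7, √7·eps)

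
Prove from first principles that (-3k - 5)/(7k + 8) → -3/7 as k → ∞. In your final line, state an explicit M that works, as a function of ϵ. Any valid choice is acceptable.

Let ϵ > 0 be given. For k ≥ 1, |(-3k - 5)/(7k + 8) + 3/7| = |-11|/(7(7k + 8)) = 11/(7(7k + 8)).
Since 7k + 8 ≥ 7k for k ≥ 1, this is ≤ 11/(7·7k) = (11/49)/k.
So |(-3k - 5)/(7k + 8) + 3/7| < ϵ whenever k > (11/49)/ϵ.
Take M = (11/49)/ϵ. If k > M then |(-3k - 5)/(7k + 8) + 3/7| ≤ (11/49)/k < ϵ.

M = (11/49)/ϵ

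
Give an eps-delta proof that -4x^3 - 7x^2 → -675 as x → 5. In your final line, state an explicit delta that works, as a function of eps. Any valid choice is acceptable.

delta = min(2, eps/520)

Let eps > 0. We want delta > 0 such that 0 < |x − 5| < delta implies |(-4x^3 - 7x^2) + 675| < eps.
(-4x^3 - 7x^2) + 675 = -4x^3 - 7x^2 + 675 = (x − 5)(-4x^2 - 27x - 135).
So |(-4x^3 - 7x^2) + 675| = |x − 5|·|-4x^2 - 27x - 135|.
Assume first that |x − 5| < 2, so |x| < 7. Then |-4x^2 - 27x - 135| ≤ 4·7^2 + 27·7 + 135 = 520.
Hence |(-4x^3 - 7x^2) + 675| ≤ 520|x − 5| < eps provided |x − 5| < eps/520.
Choosing delta = min(2, eps/520) ensures both conditions, hence |(-4x^3 - 7x^2) + 675| < eps.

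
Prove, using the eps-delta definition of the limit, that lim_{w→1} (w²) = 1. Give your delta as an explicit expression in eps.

delta = min(1, eps/3)

Fix eps > 0. We seek delta > 0 with 0 < |w − 1| < delta ⇒ |w² − 1| < eps.
Factor: w² − 1 = (w − 1)(w + 1), so |w² − 1| = |w − 1|·|w + 1|.
Restrict delta ≤ 1. Then |w − 1| < 1 gives |w| < 2, so by the triangle inequality |w + 1| ≤ 2 + 1 = 3.
Hence |w² − 1| ≤ 3|w − 1|, which is < eps once |w − 1| < eps/3.
Take delta = min(1, eps/3). If 0 < |w − 1| < delta then both bounds hold and |w² − 1| ≤ 3|w − 1| < 3·(eps/3) = eps.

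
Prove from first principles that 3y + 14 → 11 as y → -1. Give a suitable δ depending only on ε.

Suppose ε > 0. We need δ > 0 so that 0 < |y + 1| < δ implies |(3y + 14) − 11| < ε.
|(3y + 14) − 11| = |3y + 3| = 3|y + 1|.
So 3|y + 1| < ε exactly when |y + 1| < ε/3.
Take δ = ε/3. If 0 < |y + 1| < δ then |(3y + 14) − 11| = 3|y + 1| < 3·(ε/3) = ε.

δ = ε/3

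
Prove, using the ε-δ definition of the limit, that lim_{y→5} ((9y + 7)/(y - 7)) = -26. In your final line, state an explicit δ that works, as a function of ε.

δ = min(1, (1/35)ε)

Let ε > 0. We want δ > 0 with 0 < |y − 5| < δ ⇒ |(9y + 7)/(y - 7) + 26| < ε.
Combining over a common denominator, (9y + 7)/(y - 7) + 26 = [(9y + 7)·(-2) − 52·(y - 7)] / [(-2)·(y - 7)] = -70(y − 5) / ((-2)(y - 7)).
So |(9y + 7)/(y - 7) + 26| = 70|y − 5| / (2·|y − 7|).
Restrict δ ≤ 1. Then |y − 5| < 1 gives |y − 7| = |(y − 5) + (-2)| ≥ 2 − 1 = 1.
Hence |(9y + 7)/(y - 7) + 26| < 70|y − 5|/(2·1) = 35|y − 5|, which is < ε once |y − 5| < (1/35)ε.
Take δ = min(1, (1/35)ε). Then 0 < |y − 5| < δ forces both bounds, so |(9y + 7)/(y - 7) + 26| < ε.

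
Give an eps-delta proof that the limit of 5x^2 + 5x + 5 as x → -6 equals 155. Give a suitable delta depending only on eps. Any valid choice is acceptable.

delta = min(2, eps/65)

Fix eps > 0. We want delta > 0 such that 0 < |x + 6| < delta implies |(5x^2 + 5x + 5) − 155| < eps.
(5x^2 + 5x + 5) − 155 = 5x^2 + 5x - 150 = (x + 6)(5x - 25).
So |(5x^2 + 5x + 5) − 155| = |x + 6|·|5x - 25|.
Assume first that |x + 6| < 2, so |x| < 8. Then |5x - 25| ≤ 5·8 + 25 = 65.
Hence |(5x^2 + 5x + 5) − 155| ≤ 65|x + 6| < eps provided |x + 6| < eps/65.
Choosing delta = min(2, eps/65) ensures both conditions, hence |(5x^2 + 5x + 5) − 155| < eps.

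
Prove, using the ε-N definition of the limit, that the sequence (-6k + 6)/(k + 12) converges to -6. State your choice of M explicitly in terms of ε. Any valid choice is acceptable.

Fix ε > 0. For k ≥ 1, |(-6k + 6)/(k + 12) + 6| = |78|/((k + 12)) = 78/((k + 12)).
Since k + 12 ≥ k for k ≥ 1, this is ≤ 78/(k) = 78/k.
So |(-6k + 6)/(k + 12) + 6| < ε whenever k > 78/ε.
Take M = 78/ε. If k > M then |(-6k + 6)/(k + 12) + 6| ≤ 78/k < ε.

M = 78/ε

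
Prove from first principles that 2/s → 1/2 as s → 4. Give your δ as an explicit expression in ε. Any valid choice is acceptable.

δ = min(2, 4ε)

Let ε > 0 be given. We seek δ > 0 such that 0 < |s − 4| < δ implies |2/s − (1/2)| < ε.
|2/s − (1/2)| = 2·|4 − s|/(4·|s|) = 2|s − 4|/(4|s|).
Restrict δ ≤ 2. Then |s − 4| < 2 gives |s| > 2, so 4|s| > 8.
Then |2/s − (1/2)| < 2|s − 4|/8, which is < ε when |s − 4| < 4ε.
Take δ = min(2, 4ε). Then 0 < |s − 4| < δ gives both |s − 4| < 2 and |s − 4| < 4ε, so |2/s − (1/2)| < ε.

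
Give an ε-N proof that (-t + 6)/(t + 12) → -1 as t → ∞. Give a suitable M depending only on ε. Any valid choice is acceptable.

M = 18/ε

Suppose ε > 0. We seek M > 0 such that t > M implies |(-t + 6)/(t + 12) + 1| < ε.
(-t + 6)/(t + 12) + 1 = ((-t + 6) − (-1)(t + 12)) / ((t + 12)) = 18/((t + 12)).
For t > 0 we have t + 12 > t, so |(-t + 6)/(t + 12) + 1| = 18/((t + 12)) < 18/(t) = 18/t.
Thus |(-t + 6)/(t + 12) + 1| < ε whenever t > 18/ε.
Take M = 18/ε. If t > M then |(-t + 6)/(t + 12) + 1| < 18/t < ε.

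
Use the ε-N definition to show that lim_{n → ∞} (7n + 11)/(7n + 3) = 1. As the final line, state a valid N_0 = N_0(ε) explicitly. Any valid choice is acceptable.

N_0 = (8/7)/ε

Let ε > 0. For n ≥ 1, |(7n + 11)/(7n + 3) − 1| = |56|/(7(7n + 3)) = 56/(7(7n + 3)).
Since 7n + 3 ≥ 7n for n ≥ 1, this is ≤ 56/(7·7n) = (8/7)/n.
So |(7n + 11)/(7n + 3) − 1| < ε whenever n > (8/7)/ε.
Take N_0 = (8/7)/ε. If n > N_0 then |(7n + 11)/(7n + 3) − 1| ≤ (8/7)/n < ε.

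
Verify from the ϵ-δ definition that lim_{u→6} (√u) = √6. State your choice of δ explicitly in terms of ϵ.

δ = min(6, √6·ϵ)

Let ϵ > 0 be given. We want δ > 0 such that 0 < |u − 6| < δ implies |√u − √6| < ϵ.
Multiplying by the conjugate, |√u − √6| = |u − 6|/(√u + √6).
Restrict δ ≤ 6 so that |u − 6| < 6 forces u > 0, and then √u + √6 > √6.
Hence |√u − √6| < |u − 6|/√6, which is < ϵ once |u − 6| < √6·ϵ.
Take δ = min(6, √6·ϵ). If 0 < |u − 6| < δ then u > 0 and |√u − √6| < |u − 6|/√6 < ϵ.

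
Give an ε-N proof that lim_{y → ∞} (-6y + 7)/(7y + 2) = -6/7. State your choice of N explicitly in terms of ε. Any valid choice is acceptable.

Fix ε > 0. We seek N > 0 such that y > N implies |(-6y + 7)/(7y + 2) + 6/7| < ε.
(-6y + 7)/(7y + 2) + 6/7 = (7(-6y + 7) − (-6)(7y + 2)) / (7(7y + 2)) = 61/(7(7y + 2)).
For y > 0 we have 7y + 2 > 7y, so |(-6y + 7)/(7y + 2) + 6/7| = 61/(7(7y + 2)) < 61/(7·7y) = (61/49)/y.
Thus |(-6y + 7)/(7y + 2) + 6/7| < ε whenever y > (61/49)/ε.
Take N = (61/49)/ε. If y > N then |(-6y + 7)/(7y + 2) + 6/7| < (61/49)/y < ε.

N = (61/49)/ε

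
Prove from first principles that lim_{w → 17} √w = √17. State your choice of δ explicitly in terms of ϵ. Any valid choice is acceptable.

Fix ϵ > 0. We want δ > 0 such that 0 < |w − 17| < δ implies |√w − √17| < ϵ.
Multiplying by the conjugate, |√w − √17| = |w − 17|/(√w + √17).
Restrict δ ≤ 17 so that |w − 17| < 17 forces w > 0, and then √w + √17 > √17.
Hence |√w − √17| < |w − 17|/√17, which is < ϵ once |w − 17| < √17·ϵ.
Take δ = min(17, √17·ϵ). If 0 < |w − 17| < δ then w > 0 and |√w − √17| < |w − 17|/√17 < ϵ.

δ = min(17, √17·ϵ)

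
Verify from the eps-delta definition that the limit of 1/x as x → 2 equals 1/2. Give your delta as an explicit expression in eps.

delta = min(1, 2eps)

Fix eps > 0. We seek delta > 0 such that 0 < |x − 2| < delta implies |1/x − (1/2)| < eps.
|1/x − (1/2)| = |2 − x|/(2·|x|) = |x − 2|/(2|x|).
Restrict delta ≤ 1. Then |x − 2| < 1 gives |x| > 1, so 2|x| > 2.
Then |1/x − (1/2)| < |x − 2|/2, which is < eps when |x − 2| < 2eps.
Take delta = min(1, 2eps). Then 0 < |x − 2| < delta gives both |x − 2| < 1 and |x − 2| < 2eps, so |1/x − (1/2)| < eps.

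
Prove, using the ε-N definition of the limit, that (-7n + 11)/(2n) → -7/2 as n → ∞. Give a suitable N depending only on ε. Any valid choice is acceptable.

Fix ε > 0. For n ≥ 1, |(-7n + 11)/(2n) + 7/2| = |22|/(2(2n)) = 22/(2(2n)).
Since 2n ≥ 2n for n ≥ 1, this is ≤ 22/(2·2n) = (11/2)/n.
So |(-7n + 11)/(2n) + 7/2| < ε whenever n > (11/2)/ε.
Take N = (11/2)/ε. If n > N then |(-7n + 11)/(2n) + 7/2| ≤ (11/2)/n < ε.

N = (11/2)/ε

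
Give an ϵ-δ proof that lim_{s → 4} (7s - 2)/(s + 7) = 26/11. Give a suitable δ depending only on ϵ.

δ = min(11/2, (121/102)ϵ)

Suppose ϵ > 0. We want δ > 0 with 0 < |s − 4| < δ ⇒ |(7s - 2)/(s + 7) − (26/11)| < ϵ.
Combining over a common denominator, (7s - 2)/(s + 7) − (26/11) = [(7s - 2)·11 − 26·(s + 7)] / [11·(s + 7)] = 51(s − 4) / (11(s + 7)).
So |(7s - 2)/(s + 7) − (26/11)| = 51|s − 4| / (11·|s + 7|).
Require δ ≤ 11/2, so |s + 7| ≥ |11| − |s − 4| > 11 − 11/2 = 11/2.
Hence |(7s - 2)/(s + 7) − (26/11)| < 51|s − 4|/(11·(11/2)) = (102/121)|s − 4|, which is < ϵ once |s − 4| < (121/102)ϵ.
Take δ = min(11/2, (121/102)ϵ). Then 0 < |s − 4| < δ forces both bounds, so |(7s - 2)/(s + 7) − (26/11)| < ϵ.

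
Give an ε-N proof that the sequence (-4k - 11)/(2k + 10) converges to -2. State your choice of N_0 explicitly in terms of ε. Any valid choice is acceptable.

N_0 = (9/2)/ε

Fix ε > 0. For k ≥ 1, |(-4k - 11)/(2k + 10) + 2| = |18|/(2(2k + 10)) = 18/(2(2k + 10)).
Since 2k + 10 ≥ 2k for k ≥ 1, this is ≤ 18/(2·2k) = (9/2)/k.
So |(-4k - 11)/(2k + 10) + 2| < ε whenever k > (9/2)/ε.
Take N_0 = (9/2)/ε. If k > N_0 then |(-4k - 11)/(2k + 10) + 2| ≤ (9/2)/k < ε.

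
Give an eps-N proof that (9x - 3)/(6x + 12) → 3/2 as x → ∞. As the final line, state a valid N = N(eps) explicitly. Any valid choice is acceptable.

N = (7/2)/eps

Let eps > 0 be given. We seek N > 0 such that x > N implies |(9x - 3)/(6x + 12) − (3/2)| < eps.
(9x - 3)/(6x + 12) − (3/2) = (6(9x - 3) − 9(6x + 12)) / (6(6x + 12)) = -126/(6(6x + 12)).
For x > 0 we have 6x + 12 > 6x, so |(9x - 3)/(6x + 12) − (3/2)| = 126/(6(6x + 12)) < 126/(6·6x) = (7/2)/x.
Thus |(9x - 3)/(6x + 12) − (3/2)| < eps whenever x > (7/2)/eps.
Take N = (7/2)/eps. If x > N then |(9x - 3)/(6x + 12) − (3/2)| < (7/2)/x < eps.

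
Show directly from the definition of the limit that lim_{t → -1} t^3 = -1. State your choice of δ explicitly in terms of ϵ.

Let ϵ > 0 be given. We seek δ > 0 with 0 < |t + 1| < δ ⇒ |t^3 + 1| < ϵ.
Factor: t^3 + 1 = (t + 1)(t^2 - t + 1), so |t^3 + 1| = |t + 1|·|t^2 - t + 1|.
Restrict δ ≤ 2. Then |t + 1| < 2 gives |t| < 3, so by the triangle inequality |t^2 - t + 1| ≤ 3^2 + 3 + 1 = 13.
Hence |t^3 + 1| ≤ 13|t + 1|, which is < ϵ once |t + 1| < ϵ/13.
Take δ = min(2, ϵ/13). If 0 < |t + 1| < δ then both bounds hold and |t^3 + 1| ≤ 13|t + 1| < 13·(ϵ/13) = ϵ.

δ = min(2, ϵ/13)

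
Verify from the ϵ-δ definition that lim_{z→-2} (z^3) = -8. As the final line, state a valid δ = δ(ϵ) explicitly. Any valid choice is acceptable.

Fix ϵ > 0. We seek δ > 0 with 0 < |z + 2| < δ ⇒ |z^3 + 8| < ϵ.
Factor: z^3 + 8 = (z + 2)(z^2 - 2z + 4), so |z^3 + 8| = |z + 2|·|z^2 - 2z + 4|.
Impose δ ≤ 1 so that |z| < 3; then |z^2 - 2z + 4| ≤ 19.
Hence |z^3 + 8| ≤ 19|z + 2|, which is < ϵ once |z + 2| < ϵ/19.
Take δ = min(1, ϵ/19). If 0 < |z + 2| < δ then both bounds hold and |z^3 + 8| ≤ 19|z + 2| < 19·(ϵ/19) = ϵ.

δ = min(1, ϵ/19)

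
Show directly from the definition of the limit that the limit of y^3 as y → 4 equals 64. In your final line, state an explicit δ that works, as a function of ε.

δ = min(2, ε/76)

Let ε > 0 be given. We seek δ > 0 with 0 < |y − 4| < δ ⇒ |y^3 − 64| < ε.
Factor: y^3 − 64 = (y − 4)(y^2 + 4y + 16), so |y^3 − 64| = |y − 4|·|y^2 + 4y + 16|.
Impose δ ≤ 2 so that |y| < 6; then |y^2 + 4y + 16| ≤ 76.
Hence |y^3 − 64| ≤ 76|y − 4|, which is < ε once |y − 4| < ε/76.
Take δ = min(2, ε/76). If 0 < |y − 4| < δ then both bounds hold and |y^3 − 64| ≤ 76|y − 4| < 76·(ε/76) = ε.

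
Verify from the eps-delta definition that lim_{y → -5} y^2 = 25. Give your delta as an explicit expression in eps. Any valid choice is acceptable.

Fix eps > 0. We seek delta > 0 with 0 < |y + 5| < delta ⇒ |y^2 − 25| < eps.
Factor: y^2 − 25 = (y + 5)(y - 5), so |y^2 − 25| = |y + 5|·|y - 5|.
Restrict delta ≤ 2. Then |y + 5| < 2 gives |y| < 7, so by the triangle inequality |y - 5| ≤ 7 + 5 = 12.
Hence |y^2 − 25| ≤ 12|y + 5|, which is < eps once |y + 5| < eps/12.
Take delta = min(2, eps/12). If 0 < |y + 5| < delta then both bounds hold and |y^2 − 25| ≤ 12|y + 5| < 12·(eps/12) = eps.

delta = min(2, eps/12)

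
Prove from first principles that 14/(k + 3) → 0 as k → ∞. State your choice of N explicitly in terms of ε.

Fix ε > 0. For k ≥ 1, |14/(k + 3) − 0| = 14/(k + 3) ≤ 14/k.
We need 14/k < ε, i.e. k > 14/ε.
Take N = 14/ε. If k > N then |14/(k + 3)| ≤ 14/k < ε.

N = 14/ε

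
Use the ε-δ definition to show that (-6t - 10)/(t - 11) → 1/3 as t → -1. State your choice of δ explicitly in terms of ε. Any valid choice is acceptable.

δ = min(6, (18/19)ε)

Suppose ε > 0. We want δ > 0 with 0 < |t + 1| < δ ⇒ |(-6t - 10)/(t - 11) − (1/3)| < ε.
Combining over a common denominator, (-6t - 10)/(t - 11) − (1/3) = [(-6t - 10)·(-12) − (-4)·(t - 11)] / [(-12)·(t - 11)] = 76(t + 1) / ((-12)(t - 11)).
So |(-6t - 10)/(t - 11) − (1/3)| = 76|t + 1| / (12·|t − 11|).
Require δ ≤ 6, so |t − 11| ≥ |-12| − |t + 1| > 12 − 6 = 6.
Hence |(-6t - 10)/(t - 11) − (1/3)| < 76|t + 1|/(12·6) = (19/18)|t + 1|, which is < ε once |t + 1| < (18/19)ε.
Take δ = min(6, (18/19)ε). Then 0 < |t + 1| < δ forces both bounds, so |(-6t - 10)/(t - 11) − (1/3)| < ε.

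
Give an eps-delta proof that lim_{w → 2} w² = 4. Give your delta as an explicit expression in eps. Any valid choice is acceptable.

delta = min(1, eps/5)

Fix eps > 0. We seek delta > 0 with 0 < |w − 2| < delta ⇒ |w² − 4| < eps.
Factor: w² − 4 = (w − 2)(w + 2), so |w² − 4| = |w − 2|·|w + 2|.
Restrict delta ≤ 1. Then |w − 2| < 1 gives |w| < 3, so by the triangle inequality |w + 2| ≤ 3 + 2 = 5.
Hence |w² − 4| ≤ 5|w − 2|, which is < eps once |w − 2| < eps/5.
Take delta = min(1, eps/5). If 0 < |w − 2| < delta then both bounds hold and |w² − 4| ≤ 5|w − 2| < 5·(eps/5) = eps.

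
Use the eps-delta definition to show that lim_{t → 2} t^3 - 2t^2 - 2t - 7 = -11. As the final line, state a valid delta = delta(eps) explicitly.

delta = min(1, eps/11)

Let eps > 0. We want delta > 0 such that 0 < |t − 2| < delta implies |(t^3 - 2t^2 - 2t - 7) + 11| < eps.
(t^3 - 2t^2 - 2t - 7) + 11 = t^3 - 2t^2 - 2t + 4 = (t − 2)(t^2 - 2).
So |(t^3 - 2t^2 - 2t - 7) + 11| = |t − 2|·|t^2 - 2|.
Require delta ≤ 1. Then |t − 2| < 1 gives |t| < 3, and by the triangle inequality |t^2 - 2| ≤ 3^2 + 2 = 11.
Hence |(t^3 - 2t^2 - 2t - 7) + 11| ≤ 11|t − 2| < eps provided |t − 2| < eps/11.
Take delta = min(1, eps/11). Then 0 < |t − 2| < delta gives both |t − 2| < 1 and |t − 2| < eps/11, so |(t^3 - 2t^2 - 2t - 7) + 11| < eps.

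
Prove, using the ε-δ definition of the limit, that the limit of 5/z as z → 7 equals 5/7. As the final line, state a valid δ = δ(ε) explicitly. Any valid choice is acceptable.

δ = min(7/2, (49/10)ε)

Let ε > 0. We seek δ > 0 such that 0 < |z − 7| < δ implies |5/z − (5/7)| < ε.
|5/z − (5/7)| = 5·|7 − z|/(7·|z|) = 5|z − 7|/(7|z|).
Restrict δ ≤ 7/2. Then |z − 7| < 7/2 gives |z| > 7/2, so 7|z| > 49/2.
Then |5/z − (5/7)| < 5|z − 7|/(49/2), which is < ε when |z − 7| < (49/10)ε.
Take δ = min(7/2, (49/10)ε). Then 0 < |z − 7| < δ gives both |z − 7| < 7/2 and |z − 7| < (49/10)ε, so |5/z − (5/7)| < ε.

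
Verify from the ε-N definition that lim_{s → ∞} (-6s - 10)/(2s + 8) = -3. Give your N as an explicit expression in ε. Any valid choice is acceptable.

Let ε > 0. We seek N > 0 such that s > N implies |(-6s - 10)/(2s + 8) + 3| < ε.
(-6s - 10)/(2s + 8) + 3 = (2(-6s - 10) − (-6)(2s + 8)) / (2(2s + 8)) = 28/(2(2s + 8)).
For s > 0 we have 2s + 8 > 2s, so |(-6s - 10)/(2s + 8) + 3| = 28/(2(2s + 8)) < 28/(2·2s) = 7/s.
Thus |(-6s - 10)/(2s + 8) + 3| < ε whenever s > 7/ε.
Take N = 7/ε. If s > N then |(-6s - 10)/(2s + 8) + 3| < 7/s < ε.

N = 7/ε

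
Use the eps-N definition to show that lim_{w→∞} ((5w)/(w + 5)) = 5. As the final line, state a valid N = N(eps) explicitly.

Let eps > 0. We seek N > 0 such that w > N implies |(5w)/(w + 5) − 5| < eps.
(5w)/(w + 5) − 5 = ((5w) − 5(w + 5)) / ((w + 5)) = -25/((w + 5)).
For w > 0 we have w + 5 > w, so |(5w)/(w + 5) − 5| = 25/((w + 5)) < 25/(w) = 25/w.
Thus |(5w)/(w + 5) − 5| < eps whenever w > 25/eps.
Take N = 25/eps. If w > N then |(5w)/(w + 5) − 5| < 25/w < eps.

N = 25/eps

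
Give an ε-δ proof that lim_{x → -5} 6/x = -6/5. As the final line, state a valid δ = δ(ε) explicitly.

Let ε > 0 be given. We seek δ > 0 such that 0 < |x + 5| < δ implies |6/x + 6/5| < ε.
|6/x + 6/5| = 6·|-5 − x|/(5·|x|) = 6|x + 5|/(5|x|).
Restrict δ ≤ 5/2. Then |x + 5| < 5/2 gives |x| > 5/2, so 5|x| > 25/2.
Then |6/x + 6/5| < 6|x + 5|/(25/2), which is < ε when |x + 5| < (25/12)ε.
Take δ = min(5/2, (25/12)ε). Then 0 < |x + 5| < δ gives both |x + 5| < 5/2 and |x + 5| < (25/12)ε, so |6/x + 6/5| < ε.

δ = min(5/2, (25/12)ε)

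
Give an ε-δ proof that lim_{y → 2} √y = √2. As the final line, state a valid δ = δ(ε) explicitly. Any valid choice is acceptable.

Suppose ε > 0. We want δ > 0 such that 0 < |y − 2| < δ implies |√y − √2| < ε.
Rationalise: √y − √2 = (y − 2)/(√y + √2), so |√y − √2| = |y − 2|/(√y + √2).
Restrict δ ≤ 2 so that |y − 2| < 2 forces y > 0, and then √y + √2 > √2.
Hence |√y − √2| < |y − 2|/√2, which is < ε once |y − 2| < √2·ε.
Take δ = min(2, √2·ε). If 0 < |y − 2| < δ then y > 0 and |√y − √2| < |y − 2|/√2 < ε.

δ = min(2, √2·ε)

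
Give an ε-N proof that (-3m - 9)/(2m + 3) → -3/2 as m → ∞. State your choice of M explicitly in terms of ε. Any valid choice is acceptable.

Let ε > 0. For m ≥ 1, |(-3m - 9)/(2m + 3) + 3/2| = |-9|/(2(2m + 3)) = 9/(2(2m + 3)).
Since 2m + 3 ≥ 2m for m ≥ 1, this is ≤ 9/(2·2m) = (9/4)/m.
So |(-3m - 9)/(2m + 3) + 3/2| < ε whenever m > (9/4)/ε.
Take M = (9/4)/ε. If m > M then |(-3m - 9)/(2m + 3) + 3/2| ≤ (9/4)/m < ε.

M = (9/4)/ε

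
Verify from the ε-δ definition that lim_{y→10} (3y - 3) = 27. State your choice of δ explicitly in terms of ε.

Let ε > 0. We need δ > 0 so that 0 < |y − 10| < δ implies |(3y - 3) − 27| < ε.
|(3y - 3) − 27| = |3y - 30| = 3|y − 10|.
So 3|y − 10| < ε exactly when |y − 10| < ε/3.
Choosing δ = ε/3 gives |(3y - 3) − 27| = 3|y − 10| < ε whenever |y − 10| < δ.

δ = ε/3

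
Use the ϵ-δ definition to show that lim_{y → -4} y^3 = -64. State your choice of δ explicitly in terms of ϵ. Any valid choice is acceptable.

Let ϵ > 0. We seek δ > 0 with 0 < |y + 4| < δ ⇒ |y^3 + 64| < ϵ.
Factor: y^3 + 64 = (y + 4)(y^2 - 4y + 16), so |y^3 + 64| = |y + 4|·|y^2 - 4y + 16|.
Impose δ ≤ 1 so that |y| < 5; then |y^2 - 4y + 16| ≤ 61.
Hence |y^3 + 64| ≤ 61|y + 4|, which is < ϵ once |y + 4| < ϵ/61.
Take δ = min(1, ϵ/61). If 0 < |y + 4| < δ then both bounds hold and |y^3 + 64| ≤ 61|y + 4| < 61·(ϵ/61) = ϵ.

δ = min(1, ϵ/61)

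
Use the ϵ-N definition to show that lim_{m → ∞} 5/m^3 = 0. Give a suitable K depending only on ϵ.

K = (5/ϵ)^{1/3}

Fix ϵ > 0. For m ≥ 1, |5/m^3 − 0| = 5/m^3.
5/m^3 < ϵ ⇔ m^3 > 5/ϵ ⇔ m > (5/ϵ)^{1/3}.
Take K = (5/ϵ)^{1/3}. Then m > K implies 5/m^3 < ϵ.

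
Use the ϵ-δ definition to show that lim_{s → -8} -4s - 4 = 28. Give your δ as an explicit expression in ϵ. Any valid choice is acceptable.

δ = ϵ/4

Suppose ϵ > 0. We need δ > 0 so that 0 < |s + 8| < δ implies |(-4s - 4) − 28| < ϵ.
Since (-4s - 4) − 28 = -4(s + 8), we have |(-4s - 4) − 28| = 4|s + 8|.
Thus it suffices that |s + 8| < ϵ/4.
Choosing δ = ϵ/4 gives |(-4s - 4) − 28| = 4|s + 8| < ϵ whenever |s + 8| < δ.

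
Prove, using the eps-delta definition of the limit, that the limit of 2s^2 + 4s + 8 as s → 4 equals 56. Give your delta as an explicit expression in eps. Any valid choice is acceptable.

Suppose eps > 0. We want delta > 0 such that 0 < |s − 4| < delta implies |(2s^2 + 4s + 8) − 56| < eps.
(2s^2 + 4s + 8) − 56 = 2s^2 + 4s - 48 = (s − 4)(2s + 12).
So |(2s^2 + 4s + 8) − 56| = |s − 4|·|2s + 12|.
Assume first that |s − 4| < 1, so |s| < 5. Then |2s + 12| ≤ 2·5 + 12 = 22.
Hence |(2s^2 + 4s + 8) − 56| ≤ 22|s − 4| < eps provided |s − 4| < eps/22.
Choosing delta = min(1, eps/22) ensures both conditions, hence |(2s^2 + 4s + 8) − 56| < eps.

delta = min(1, eps/22)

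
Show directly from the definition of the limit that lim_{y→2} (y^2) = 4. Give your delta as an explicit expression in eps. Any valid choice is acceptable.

Suppose eps > 0. We seek delta > 0 with 0 < |y − 2| < delta ⇒ |y^2 − 4| < eps.
Factor: y^2 − 4 = (y − 2)(y + 2), so |y^2 − 4| = |y − 2|·|y + 2|.
Restrict delta ≤ 2. Then |y − 2| < 2 gives |y| < 4, so by the triangle inequality |y + 2| ≤ 4 + 2 = 6.
Hence |y^2 − 4| ≤ 6|y − 2|, which is < eps once |y − 2| < eps/6.
Take delta = min(2, eps/6). If 0 < |y − 2| < delta then both bounds hold and |y^2 − 4| ≤ 6|y − 2| < 6·(eps/6) = eps.

delta = min(2, eps/6)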